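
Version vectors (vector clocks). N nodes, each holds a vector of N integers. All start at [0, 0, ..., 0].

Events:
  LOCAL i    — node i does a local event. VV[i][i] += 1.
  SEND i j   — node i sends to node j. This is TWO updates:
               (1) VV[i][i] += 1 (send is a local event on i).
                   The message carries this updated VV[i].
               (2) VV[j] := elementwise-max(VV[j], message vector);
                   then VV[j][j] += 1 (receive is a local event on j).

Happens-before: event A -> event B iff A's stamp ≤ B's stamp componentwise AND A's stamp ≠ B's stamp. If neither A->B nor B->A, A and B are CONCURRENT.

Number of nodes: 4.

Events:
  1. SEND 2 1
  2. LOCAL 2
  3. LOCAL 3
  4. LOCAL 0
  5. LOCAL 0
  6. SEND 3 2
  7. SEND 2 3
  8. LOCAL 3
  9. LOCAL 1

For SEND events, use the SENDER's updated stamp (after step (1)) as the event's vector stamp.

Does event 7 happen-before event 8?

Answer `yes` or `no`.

Answer: yes

Derivation:
Initial: VV[0]=[0, 0, 0, 0]
Initial: VV[1]=[0, 0, 0, 0]
Initial: VV[2]=[0, 0, 0, 0]
Initial: VV[3]=[0, 0, 0, 0]
Event 1: SEND 2->1: VV[2][2]++ -> VV[2]=[0, 0, 1, 0], msg_vec=[0, 0, 1, 0]; VV[1]=max(VV[1],msg_vec) then VV[1][1]++ -> VV[1]=[0, 1, 1, 0]
Event 2: LOCAL 2: VV[2][2]++ -> VV[2]=[0, 0, 2, 0]
Event 3: LOCAL 3: VV[3][3]++ -> VV[3]=[0, 0, 0, 1]
Event 4: LOCAL 0: VV[0][0]++ -> VV[0]=[1, 0, 0, 0]
Event 5: LOCAL 0: VV[0][0]++ -> VV[0]=[2, 0, 0, 0]
Event 6: SEND 3->2: VV[3][3]++ -> VV[3]=[0, 0, 0, 2], msg_vec=[0, 0, 0, 2]; VV[2]=max(VV[2],msg_vec) then VV[2][2]++ -> VV[2]=[0, 0, 3, 2]
Event 7: SEND 2->3: VV[2][2]++ -> VV[2]=[0, 0, 4, 2], msg_vec=[0, 0, 4, 2]; VV[3]=max(VV[3],msg_vec) then VV[3][3]++ -> VV[3]=[0, 0, 4, 3]
Event 8: LOCAL 3: VV[3][3]++ -> VV[3]=[0, 0, 4, 4]
Event 9: LOCAL 1: VV[1][1]++ -> VV[1]=[0, 2, 1, 0]
Event 7 stamp: [0, 0, 4, 2]
Event 8 stamp: [0, 0, 4, 4]
[0, 0, 4, 2] <= [0, 0, 4, 4]? True. Equal? False. Happens-before: True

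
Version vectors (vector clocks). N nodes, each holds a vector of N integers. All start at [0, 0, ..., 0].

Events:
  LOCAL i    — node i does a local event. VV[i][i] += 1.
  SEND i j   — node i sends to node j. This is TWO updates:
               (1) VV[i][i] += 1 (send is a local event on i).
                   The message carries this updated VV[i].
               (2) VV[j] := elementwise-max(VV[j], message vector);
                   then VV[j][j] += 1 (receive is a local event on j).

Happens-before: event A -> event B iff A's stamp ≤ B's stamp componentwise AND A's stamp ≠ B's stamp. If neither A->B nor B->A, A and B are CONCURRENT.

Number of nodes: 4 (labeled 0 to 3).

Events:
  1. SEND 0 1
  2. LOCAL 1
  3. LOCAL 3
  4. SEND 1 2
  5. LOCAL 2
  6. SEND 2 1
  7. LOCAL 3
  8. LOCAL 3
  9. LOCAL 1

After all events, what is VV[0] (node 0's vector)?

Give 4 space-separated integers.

Answer: 1 0 0 0

Derivation:
Initial: VV[0]=[0, 0, 0, 0]
Initial: VV[1]=[0, 0, 0, 0]
Initial: VV[2]=[0, 0, 0, 0]
Initial: VV[3]=[0, 0, 0, 0]
Event 1: SEND 0->1: VV[0][0]++ -> VV[0]=[1, 0, 0, 0], msg_vec=[1, 0, 0, 0]; VV[1]=max(VV[1],msg_vec) then VV[1][1]++ -> VV[1]=[1, 1, 0, 0]
Event 2: LOCAL 1: VV[1][1]++ -> VV[1]=[1, 2, 0, 0]
Event 3: LOCAL 3: VV[3][3]++ -> VV[3]=[0, 0, 0, 1]
Event 4: SEND 1->2: VV[1][1]++ -> VV[1]=[1, 3, 0, 0], msg_vec=[1, 3, 0, 0]; VV[2]=max(VV[2],msg_vec) then VV[2][2]++ -> VV[2]=[1, 3, 1, 0]
Event 5: LOCAL 2: VV[2][2]++ -> VV[2]=[1, 3, 2, 0]
Event 6: SEND 2->1: VV[2][2]++ -> VV[2]=[1, 3, 3, 0], msg_vec=[1, 3, 3, 0]; VV[1]=max(VV[1],msg_vec) then VV[1][1]++ -> VV[1]=[1, 4, 3, 0]
Event 7: LOCAL 3: VV[3][3]++ -> VV[3]=[0, 0, 0, 2]
Event 8: LOCAL 3: VV[3][3]++ -> VV[3]=[0, 0, 0, 3]
Event 9: LOCAL 1: VV[1][1]++ -> VV[1]=[1, 5, 3, 0]
Final vectors: VV[0]=[1, 0, 0, 0]; VV[1]=[1, 5, 3, 0]; VV[2]=[1, 3, 3, 0]; VV[3]=[0, 0, 0, 3]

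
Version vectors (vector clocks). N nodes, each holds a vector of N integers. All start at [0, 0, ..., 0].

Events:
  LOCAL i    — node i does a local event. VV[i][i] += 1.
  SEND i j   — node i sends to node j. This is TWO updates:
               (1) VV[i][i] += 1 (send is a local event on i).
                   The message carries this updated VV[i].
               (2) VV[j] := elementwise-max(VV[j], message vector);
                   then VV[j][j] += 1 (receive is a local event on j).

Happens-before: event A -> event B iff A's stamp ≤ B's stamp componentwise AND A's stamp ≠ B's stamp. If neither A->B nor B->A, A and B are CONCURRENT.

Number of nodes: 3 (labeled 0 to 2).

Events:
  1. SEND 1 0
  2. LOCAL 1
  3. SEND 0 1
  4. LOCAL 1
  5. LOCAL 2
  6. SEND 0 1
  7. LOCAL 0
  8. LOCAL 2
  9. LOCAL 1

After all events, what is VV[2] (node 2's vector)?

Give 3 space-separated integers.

Initial: VV[0]=[0, 0, 0]
Initial: VV[1]=[0, 0, 0]
Initial: VV[2]=[0, 0, 0]
Event 1: SEND 1->0: VV[1][1]++ -> VV[1]=[0, 1, 0], msg_vec=[0, 1, 0]; VV[0]=max(VV[0],msg_vec) then VV[0][0]++ -> VV[0]=[1, 1, 0]
Event 2: LOCAL 1: VV[1][1]++ -> VV[1]=[0, 2, 0]
Event 3: SEND 0->1: VV[0][0]++ -> VV[0]=[2, 1, 0], msg_vec=[2, 1, 0]; VV[1]=max(VV[1],msg_vec) then VV[1][1]++ -> VV[1]=[2, 3, 0]
Event 4: LOCAL 1: VV[1][1]++ -> VV[1]=[2, 4, 0]
Event 5: LOCAL 2: VV[2][2]++ -> VV[2]=[0, 0, 1]
Event 6: SEND 0->1: VV[0][0]++ -> VV[0]=[3, 1, 0], msg_vec=[3, 1, 0]; VV[1]=max(VV[1],msg_vec) then VV[1][1]++ -> VV[1]=[3, 5, 0]
Event 7: LOCAL 0: VV[0][0]++ -> VV[0]=[4, 1, 0]
Event 8: LOCAL 2: VV[2][2]++ -> VV[2]=[0, 0, 2]
Event 9: LOCAL 1: VV[1][1]++ -> VV[1]=[3, 6, 0]
Final vectors: VV[0]=[4, 1, 0]; VV[1]=[3, 6, 0]; VV[2]=[0, 0, 2]

Answer: 0 0 2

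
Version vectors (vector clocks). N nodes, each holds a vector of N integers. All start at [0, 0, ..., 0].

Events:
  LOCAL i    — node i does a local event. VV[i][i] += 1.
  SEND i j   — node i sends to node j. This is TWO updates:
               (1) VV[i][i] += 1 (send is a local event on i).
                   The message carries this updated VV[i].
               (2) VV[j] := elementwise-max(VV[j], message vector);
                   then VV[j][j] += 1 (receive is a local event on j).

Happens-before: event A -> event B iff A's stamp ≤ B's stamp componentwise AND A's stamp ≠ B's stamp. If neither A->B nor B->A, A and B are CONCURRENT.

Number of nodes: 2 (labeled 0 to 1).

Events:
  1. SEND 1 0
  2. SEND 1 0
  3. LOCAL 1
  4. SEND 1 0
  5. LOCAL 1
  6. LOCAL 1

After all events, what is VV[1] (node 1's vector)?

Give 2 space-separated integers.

Initial: VV[0]=[0, 0]
Initial: VV[1]=[0, 0]
Event 1: SEND 1->0: VV[1][1]++ -> VV[1]=[0, 1], msg_vec=[0, 1]; VV[0]=max(VV[0],msg_vec) then VV[0][0]++ -> VV[0]=[1, 1]
Event 2: SEND 1->0: VV[1][1]++ -> VV[1]=[0, 2], msg_vec=[0, 2]; VV[0]=max(VV[0],msg_vec) then VV[0][0]++ -> VV[0]=[2, 2]
Event 3: LOCAL 1: VV[1][1]++ -> VV[1]=[0, 3]
Event 4: SEND 1->0: VV[1][1]++ -> VV[1]=[0, 4], msg_vec=[0, 4]; VV[0]=max(VV[0],msg_vec) then VV[0][0]++ -> VV[0]=[3, 4]
Event 5: LOCAL 1: VV[1][1]++ -> VV[1]=[0, 5]
Event 6: LOCAL 1: VV[1][1]++ -> VV[1]=[0, 6]
Final vectors: VV[0]=[3, 4]; VV[1]=[0, 6]

Answer: 0 6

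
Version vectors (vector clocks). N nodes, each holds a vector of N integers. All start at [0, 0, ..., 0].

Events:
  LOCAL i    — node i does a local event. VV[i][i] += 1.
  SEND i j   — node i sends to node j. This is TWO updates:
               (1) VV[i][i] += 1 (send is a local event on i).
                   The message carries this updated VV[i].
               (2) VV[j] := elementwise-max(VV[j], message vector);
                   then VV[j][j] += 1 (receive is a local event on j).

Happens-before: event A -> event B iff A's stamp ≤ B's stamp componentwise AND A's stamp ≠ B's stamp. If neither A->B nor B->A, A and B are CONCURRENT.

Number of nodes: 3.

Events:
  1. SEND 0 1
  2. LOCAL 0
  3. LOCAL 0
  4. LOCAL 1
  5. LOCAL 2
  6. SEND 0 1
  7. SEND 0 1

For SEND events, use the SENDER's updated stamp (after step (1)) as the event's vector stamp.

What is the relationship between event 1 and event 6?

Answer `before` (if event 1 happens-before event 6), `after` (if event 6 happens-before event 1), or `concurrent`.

Initial: VV[0]=[0, 0, 0]
Initial: VV[1]=[0, 0, 0]
Initial: VV[2]=[0, 0, 0]
Event 1: SEND 0->1: VV[0][0]++ -> VV[0]=[1, 0, 0], msg_vec=[1, 0, 0]; VV[1]=max(VV[1],msg_vec) then VV[1][1]++ -> VV[1]=[1, 1, 0]
Event 2: LOCAL 0: VV[0][0]++ -> VV[0]=[2, 0, 0]
Event 3: LOCAL 0: VV[0][0]++ -> VV[0]=[3, 0, 0]
Event 4: LOCAL 1: VV[1][1]++ -> VV[1]=[1, 2, 0]
Event 5: LOCAL 2: VV[2][2]++ -> VV[2]=[0, 0, 1]
Event 6: SEND 0->1: VV[0][0]++ -> VV[0]=[4, 0, 0], msg_vec=[4, 0, 0]; VV[1]=max(VV[1],msg_vec) then VV[1][1]++ -> VV[1]=[4, 3, 0]
Event 7: SEND 0->1: VV[0][0]++ -> VV[0]=[5, 0, 0], msg_vec=[5, 0, 0]; VV[1]=max(VV[1],msg_vec) then VV[1][1]++ -> VV[1]=[5, 4, 0]
Event 1 stamp: [1, 0, 0]
Event 6 stamp: [4, 0, 0]
[1, 0, 0] <= [4, 0, 0]? True
[4, 0, 0] <= [1, 0, 0]? False
Relation: before

Answer: before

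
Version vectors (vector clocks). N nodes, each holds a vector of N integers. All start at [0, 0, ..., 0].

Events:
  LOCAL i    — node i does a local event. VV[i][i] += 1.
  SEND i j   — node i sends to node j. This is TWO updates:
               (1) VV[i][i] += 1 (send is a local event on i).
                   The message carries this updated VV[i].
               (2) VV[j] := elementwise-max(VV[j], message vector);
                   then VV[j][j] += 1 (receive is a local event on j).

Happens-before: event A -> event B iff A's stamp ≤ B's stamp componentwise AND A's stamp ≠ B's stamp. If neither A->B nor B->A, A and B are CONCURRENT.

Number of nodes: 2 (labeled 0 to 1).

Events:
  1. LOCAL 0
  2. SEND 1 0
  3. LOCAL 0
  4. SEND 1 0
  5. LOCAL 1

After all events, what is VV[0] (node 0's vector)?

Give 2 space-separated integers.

Answer: 4 2

Derivation:
Initial: VV[0]=[0, 0]
Initial: VV[1]=[0, 0]
Event 1: LOCAL 0: VV[0][0]++ -> VV[0]=[1, 0]
Event 2: SEND 1->0: VV[1][1]++ -> VV[1]=[0, 1], msg_vec=[0, 1]; VV[0]=max(VV[0],msg_vec) then VV[0][0]++ -> VV[0]=[2, 1]
Event 3: LOCAL 0: VV[0][0]++ -> VV[0]=[3, 1]
Event 4: SEND 1->0: VV[1][1]++ -> VV[1]=[0, 2], msg_vec=[0, 2]; VV[0]=max(VV[0],msg_vec) then VV[0][0]++ -> VV[0]=[4, 2]
Event 5: LOCAL 1: VV[1][1]++ -> VV[1]=[0, 3]
Final vectors: VV[0]=[4, 2]; VV[1]=[0, 3]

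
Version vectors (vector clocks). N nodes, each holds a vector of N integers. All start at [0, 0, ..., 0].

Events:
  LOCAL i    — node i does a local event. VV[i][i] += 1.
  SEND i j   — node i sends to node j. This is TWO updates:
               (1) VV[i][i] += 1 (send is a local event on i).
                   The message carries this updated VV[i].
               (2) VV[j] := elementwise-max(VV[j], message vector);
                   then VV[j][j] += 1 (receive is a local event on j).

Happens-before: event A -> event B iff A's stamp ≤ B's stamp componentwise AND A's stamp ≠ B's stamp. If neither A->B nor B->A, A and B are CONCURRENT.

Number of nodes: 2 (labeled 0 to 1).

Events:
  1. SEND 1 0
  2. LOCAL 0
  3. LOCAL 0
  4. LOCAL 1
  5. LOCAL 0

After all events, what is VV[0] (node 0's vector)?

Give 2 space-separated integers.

Answer: 4 1

Derivation:
Initial: VV[0]=[0, 0]
Initial: VV[1]=[0, 0]
Event 1: SEND 1->0: VV[1][1]++ -> VV[1]=[0, 1], msg_vec=[0, 1]; VV[0]=max(VV[0],msg_vec) then VV[0][0]++ -> VV[0]=[1, 1]
Event 2: LOCAL 0: VV[0][0]++ -> VV[0]=[2, 1]
Event 3: LOCAL 0: VV[0][0]++ -> VV[0]=[3, 1]
Event 4: LOCAL 1: VV[1][1]++ -> VV[1]=[0, 2]
Event 5: LOCAL 0: VV[0][0]++ -> VV[0]=[4, 1]
Final vectors: VV[0]=[4, 1]; VV[1]=[0, 2]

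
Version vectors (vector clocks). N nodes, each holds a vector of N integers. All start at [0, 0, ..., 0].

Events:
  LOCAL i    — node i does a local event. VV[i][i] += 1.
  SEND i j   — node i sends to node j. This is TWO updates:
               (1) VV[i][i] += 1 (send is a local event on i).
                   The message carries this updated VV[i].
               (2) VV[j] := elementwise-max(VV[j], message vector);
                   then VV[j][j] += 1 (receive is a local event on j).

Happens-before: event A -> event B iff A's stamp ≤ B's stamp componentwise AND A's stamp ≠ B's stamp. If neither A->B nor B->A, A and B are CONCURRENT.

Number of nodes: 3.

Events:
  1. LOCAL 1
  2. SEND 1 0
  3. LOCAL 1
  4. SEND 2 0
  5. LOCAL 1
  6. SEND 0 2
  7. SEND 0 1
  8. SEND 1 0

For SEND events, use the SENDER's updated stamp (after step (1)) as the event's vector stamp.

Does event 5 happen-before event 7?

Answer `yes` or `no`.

Initial: VV[0]=[0, 0, 0]
Initial: VV[1]=[0, 0, 0]
Initial: VV[2]=[0, 0, 0]
Event 1: LOCAL 1: VV[1][1]++ -> VV[1]=[0, 1, 0]
Event 2: SEND 1->0: VV[1][1]++ -> VV[1]=[0, 2, 0], msg_vec=[0, 2, 0]; VV[0]=max(VV[0],msg_vec) then VV[0][0]++ -> VV[0]=[1, 2, 0]
Event 3: LOCAL 1: VV[1][1]++ -> VV[1]=[0, 3, 0]
Event 4: SEND 2->0: VV[2][2]++ -> VV[2]=[0, 0, 1], msg_vec=[0, 0, 1]; VV[0]=max(VV[0],msg_vec) then VV[0][0]++ -> VV[0]=[2, 2, 1]
Event 5: LOCAL 1: VV[1][1]++ -> VV[1]=[0, 4, 0]
Event 6: SEND 0->2: VV[0][0]++ -> VV[0]=[3, 2, 1], msg_vec=[3, 2, 1]; VV[2]=max(VV[2],msg_vec) then VV[2][2]++ -> VV[2]=[3, 2, 2]
Event 7: SEND 0->1: VV[0][0]++ -> VV[0]=[4, 2, 1], msg_vec=[4, 2, 1]; VV[1]=max(VV[1],msg_vec) then VV[1][1]++ -> VV[1]=[4, 5, 1]
Event 8: SEND 1->0: VV[1][1]++ -> VV[1]=[4, 6, 1], msg_vec=[4, 6, 1]; VV[0]=max(VV[0],msg_vec) then VV[0][0]++ -> VV[0]=[5, 6, 1]
Event 5 stamp: [0, 4, 0]
Event 7 stamp: [4, 2, 1]
[0, 4, 0] <= [4, 2, 1]? False. Equal? False. Happens-before: False

Answer: no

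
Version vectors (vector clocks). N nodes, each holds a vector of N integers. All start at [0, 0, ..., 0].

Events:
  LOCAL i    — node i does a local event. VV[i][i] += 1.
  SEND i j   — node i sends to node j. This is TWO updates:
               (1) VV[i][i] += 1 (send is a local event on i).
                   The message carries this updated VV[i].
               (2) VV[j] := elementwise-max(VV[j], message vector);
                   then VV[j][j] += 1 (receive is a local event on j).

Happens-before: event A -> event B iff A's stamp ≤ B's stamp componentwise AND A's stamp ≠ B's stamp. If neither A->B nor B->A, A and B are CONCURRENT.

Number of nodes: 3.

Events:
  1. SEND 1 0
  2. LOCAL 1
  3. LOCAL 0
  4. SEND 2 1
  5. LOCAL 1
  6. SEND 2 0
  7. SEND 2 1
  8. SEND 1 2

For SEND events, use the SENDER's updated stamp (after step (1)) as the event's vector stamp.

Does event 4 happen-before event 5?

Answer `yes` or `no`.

Answer: yes

Derivation:
Initial: VV[0]=[0, 0, 0]
Initial: VV[1]=[0, 0, 0]
Initial: VV[2]=[0, 0, 0]
Event 1: SEND 1->0: VV[1][1]++ -> VV[1]=[0, 1, 0], msg_vec=[0, 1, 0]; VV[0]=max(VV[0],msg_vec) then VV[0][0]++ -> VV[0]=[1, 1, 0]
Event 2: LOCAL 1: VV[1][1]++ -> VV[1]=[0, 2, 0]
Event 3: LOCAL 0: VV[0][0]++ -> VV[0]=[2, 1, 0]
Event 4: SEND 2->1: VV[2][2]++ -> VV[2]=[0, 0, 1], msg_vec=[0, 0, 1]; VV[1]=max(VV[1],msg_vec) then VV[1][1]++ -> VV[1]=[0, 3, 1]
Event 5: LOCAL 1: VV[1][1]++ -> VV[1]=[0, 4, 1]
Event 6: SEND 2->0: VV[2][2]++ -> VV[2]=[0, 0, 2], msg_vec=[0, 0, 2]; VV[0]=max(VV[0],msg_vec) then VV[0][0]++ -> VV[0]=[3, 1, 2]
Event 7: SEND 2->1: VV[2][2]++ -> VV[2]=[0, 0, 3], msg_vec=[0, 0, 3]; VV[1]=max(VV[1],msg_vec) then VV[1][1]++ -> VV[1]=[0, 5, 3]
Event 8: SEND 1->2: VV[1][1]++ -> VV[1]=[0, 6, 3], msg_vec=[0, 6, 3]; VV[2]=max(VV[2],msg_vec) then VV[2][2]++ -> VV[2]=[0, 6, 4]
Event 4 stamp: [0, 0, 1]
Event 5 stamp: [0, 4, 1]
[0, 0, 1] <= [0, 4, 1]? True. Equal? False. Happens-before: True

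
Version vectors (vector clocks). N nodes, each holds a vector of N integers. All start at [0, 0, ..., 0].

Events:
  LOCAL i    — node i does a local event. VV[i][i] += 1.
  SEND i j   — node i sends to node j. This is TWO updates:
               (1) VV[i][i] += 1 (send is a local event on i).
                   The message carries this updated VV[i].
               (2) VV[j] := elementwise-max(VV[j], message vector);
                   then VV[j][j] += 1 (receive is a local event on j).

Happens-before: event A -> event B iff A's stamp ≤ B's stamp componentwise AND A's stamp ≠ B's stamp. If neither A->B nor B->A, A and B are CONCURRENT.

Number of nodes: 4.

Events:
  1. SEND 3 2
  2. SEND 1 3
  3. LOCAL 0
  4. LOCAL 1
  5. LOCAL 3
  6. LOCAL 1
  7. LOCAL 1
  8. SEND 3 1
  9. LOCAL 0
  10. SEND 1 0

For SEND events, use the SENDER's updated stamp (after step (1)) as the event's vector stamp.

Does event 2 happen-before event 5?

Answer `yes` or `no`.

Initial: VV[0]=[0, 0, 0, 0]
Initial: VV[1]=[0, 0, 0, 0]
Initial: VV[2]=[0, 0, 0, 0]
Initial: VV[3]=[0, 0, 0, 0]
Event 1: SEND 3->2: VV[3][3]++ -> VV[3]=[0, 0, 0, 1], msg_vec=[0, 0, 0, 1]; VV[2]=max(VV[2],msg_vec) then VV[2][2]++ -> VV[2]=[0, 0, 1, 1]
Event 2: SEND 1->3: VV[1][1]++ -> VV[1]=[0, 1, 0, 0], msg_vec=[0, 1, 0, 0]; VV[3]=max(VV[3],msg_vec) then VV[3][3]++ -> VV[3]=[0, 1, 0, 2]
Event 3: LOCAL 0: VV[0][0]++ -> VV[0]=[1, 0, 0, 0]
Event 4: LOCAL 1: VV[1][1]++ -> VV[1]=[0, 2, 0, 0]
Event 5: LOCAL 3: VV[3][3]++ -> VV[3]=[0, 1, 0, 3]
Event 6: LOCAL 1: VV[1][1]++ -> VV[1]=[0, 3, 0, 0]
Event 7: LOCAL 1: VV[1][1]++ -> VV[1]=[0, 4, 0, 0]
Event 8: SEND 3->1: VV[3][3]++ -> VV[3]=[0, 1, 0, 4], msg_vec=[0, 1, 0, 4]; VV[1]=max(VV[1],msg_vec) then VV[1][1]++ -> VV[1]=[0, 5, 0, 4]
Event 9: LOCAL 0: VV[0][0]++ -> VV[0]=[2, 0, 0, 0]
Event 10: SEND 1->0: VV[1][1]++ -> VV[1]=[0, 6, 0, 4], msg_vec=[0, 6, 0, 4]; VV[0]=max(VV[0],msg_vec) then VV[0][0]++ -> VV[0]=[3, 6, 0, 4]
Event 2 stamp: [0, 1, 0, 0]
Event 5 stamp: [0, 1, 0, 3]
[0, 1, 0, 0] <= [0, 1, 0, 3]? True. Equal? False. Happens-before: True

Answer: yes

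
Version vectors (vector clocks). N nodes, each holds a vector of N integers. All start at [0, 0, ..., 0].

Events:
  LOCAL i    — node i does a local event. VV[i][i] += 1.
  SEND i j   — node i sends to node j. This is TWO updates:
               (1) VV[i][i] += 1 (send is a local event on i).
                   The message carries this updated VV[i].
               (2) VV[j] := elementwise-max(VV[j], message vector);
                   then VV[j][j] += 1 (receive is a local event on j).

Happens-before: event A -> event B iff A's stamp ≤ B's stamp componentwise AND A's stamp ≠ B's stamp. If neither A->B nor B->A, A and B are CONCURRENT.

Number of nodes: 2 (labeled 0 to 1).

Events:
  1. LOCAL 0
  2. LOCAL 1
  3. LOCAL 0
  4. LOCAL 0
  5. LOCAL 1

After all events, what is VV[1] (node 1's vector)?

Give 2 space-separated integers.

Initial: VV[0]=[0, 0]
Initial: VV[1]=[0, 0]
Event 1: LOCAL 0: VV[0][0]++ -> VV[0]=[1, 0]
Event 2: LOCAL 1: VV[1][1]++ -> VV[1]=[0, 1]
Event 3: LOCAL 0: VV[0][0]++ -> VV[0]=[2, 0]
Event 4: LOCAL 0: VV[0][0]++ -> VV[0]=[3, 0]
Event 5: LOCAL 1: VV[1][1]++ -> VV[1]=[0, 2]
Final vectors: VV[0]=[3, 0]; VV[1]=[0, 2]

Answer: 0 2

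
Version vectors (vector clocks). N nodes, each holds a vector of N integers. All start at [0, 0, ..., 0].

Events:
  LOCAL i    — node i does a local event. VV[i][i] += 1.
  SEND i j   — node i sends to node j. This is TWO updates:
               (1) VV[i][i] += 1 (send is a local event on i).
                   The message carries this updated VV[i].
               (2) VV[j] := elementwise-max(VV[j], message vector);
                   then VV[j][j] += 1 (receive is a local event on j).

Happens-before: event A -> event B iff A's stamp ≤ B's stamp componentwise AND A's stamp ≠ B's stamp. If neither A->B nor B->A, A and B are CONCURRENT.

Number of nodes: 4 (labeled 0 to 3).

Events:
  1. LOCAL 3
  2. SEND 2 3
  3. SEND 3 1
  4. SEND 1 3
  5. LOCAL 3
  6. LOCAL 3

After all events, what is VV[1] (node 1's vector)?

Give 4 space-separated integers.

Answer: 0 2 1 3

Derivation:
Initial: VV[0]=[0, 0, 0, 0]
Initial: VV[1]=[0, 0, 0, 0]
Initial: VV[2]=[0, 0, 0, 0]
Initial: VV[3]=[0, 0, 0, 0]
Event 1: LOCAL 3: VV[3][3]++ -> VV[3]=[0, 0, 0, 1]
Event 2: SEND 2->3: VV[2][2]++ -> VV[2]=[0, 0, 1, 0], msg_vec=[0, 0, 1, 0]; VV[3]=max(VV[3],msg_vec) then VV[3][3]++ -> VV[3]=[0, 0, 1, 2]
Event 3: SEND 3->1: VV[3][3]++ -> VV[3]=[0, 0, 1, 3], msg_vec=[0, 0, 1, 3]; VV[1]=max(VV[1],msg_vec) then VV[1][1]++ -> VV[1]=[0, 1, 1, 3]
Event 4: SEND 1->3: VV[1][1]++ -> VV[1]=[0, 2, 1, 3], msg_vec=[0, 2, 1, 3]; VV[3]=max(VV[3],msg_vec) then VV[3][3]++ -> VV[3]=[0, 2, 1, 4]
Event 5: LOCAL 3: VV[3][3]++ -> VV[3]=[0, 2, 1, 5]
Event 6: LOCAL 3: VV[3][3]++ -> VV[3]=[0, 2, 1, 6]
Final vectors: VV[0]=[0, 0, 0, 0]; VV[1]=[0, 2, 1, 3]; VV[2]=[0, 0, 1, 0]; VV[3]=[0, 2, 1, 6]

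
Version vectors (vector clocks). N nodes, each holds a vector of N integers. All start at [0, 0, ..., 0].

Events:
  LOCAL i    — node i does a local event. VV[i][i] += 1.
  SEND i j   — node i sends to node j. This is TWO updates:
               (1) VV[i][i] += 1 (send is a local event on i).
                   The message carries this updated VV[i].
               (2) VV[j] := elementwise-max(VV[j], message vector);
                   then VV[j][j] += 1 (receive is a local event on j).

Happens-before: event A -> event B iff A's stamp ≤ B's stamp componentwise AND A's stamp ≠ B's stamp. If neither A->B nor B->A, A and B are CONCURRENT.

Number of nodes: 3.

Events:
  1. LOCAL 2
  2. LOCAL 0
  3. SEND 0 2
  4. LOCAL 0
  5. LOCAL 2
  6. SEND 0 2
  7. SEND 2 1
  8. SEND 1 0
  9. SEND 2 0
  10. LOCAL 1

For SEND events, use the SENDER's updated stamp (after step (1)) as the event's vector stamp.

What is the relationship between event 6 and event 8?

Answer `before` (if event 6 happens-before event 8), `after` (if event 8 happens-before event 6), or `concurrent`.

Answer: before

Derivation:
Initial: VV[0]=[0, 0, 0]
Initial: VV[1]=[0, 0, 0]
Initial: VV[2]=[0, 0, 0]
Event 1: LOCAL 2: VV[2][2]++ -> VV[2]=[0, 0, 1]
Event 2: LOCAL 0: VV[0][0]++ -> VV[0]=[1, 0, 0]
Event 3: SEND 0->2: VV[0][0]++ -> VV[0]=[2, 0, 0], msg_vec=[2, 0, 0]; VV[2]=max(VV[2],msg_vec) then VV[2][2]++ -> VV[2]=[2, 0, 2]
Event 4: LOCAL 0: VV[0][0]++ -> VV[0]=[3, 0, 0]
Event 5: LOCAL 2: VV[2][2]++ -> VV[2]=[2, 0, 3]
Event 6: SEND 0->2: VV[0][0]++ -> VV[0]=[4, 0, 0], msg_vec=[4, 0, 0]; VV[2]=max(VV[2],msg_vec) then VV[2][2]++ -> VV[2]=[4, 0, 4]
Event 7: SEND 2->1: VV[2][2]++ -> VV[2]=[4, 0, 5], msg_vec=[4, 0, 5]; VV[1]=max(VV[1],msg_vec) then VV[1][1]++ -> VV[1]=[4, 1, 5]
Event 8: SEND 1->0: VV[1][1]++ -> VV[1]=[4, 2, 5], msg_vec=[4, 2, 5]; VV[0]=max(VV[0],msg_vec) then VV[0][0]++ -> VV[0]=[5, 2, 5]
Event 9: SEND 2->0: VV[2][2]++ -> VV[2]=[4, 0, 6], msg_vec=[4, 0, 6]; VV[0]=max(VV[0],msg_vec) then VV[0][0]++ -> VV[0]=[6, 2, 6]
Event 10: LOCAL 1: VV[1][1]++ -> VV[1]=[4, 3, 5]
Event 6 stamp: [4, 0, 0]
Event 8 stamp: [4, 2, 5]
[4, 0, 0] <= [4, 2, 5]? True
[4, 2, 5] <= [4, 0, 0]? False
Relation: before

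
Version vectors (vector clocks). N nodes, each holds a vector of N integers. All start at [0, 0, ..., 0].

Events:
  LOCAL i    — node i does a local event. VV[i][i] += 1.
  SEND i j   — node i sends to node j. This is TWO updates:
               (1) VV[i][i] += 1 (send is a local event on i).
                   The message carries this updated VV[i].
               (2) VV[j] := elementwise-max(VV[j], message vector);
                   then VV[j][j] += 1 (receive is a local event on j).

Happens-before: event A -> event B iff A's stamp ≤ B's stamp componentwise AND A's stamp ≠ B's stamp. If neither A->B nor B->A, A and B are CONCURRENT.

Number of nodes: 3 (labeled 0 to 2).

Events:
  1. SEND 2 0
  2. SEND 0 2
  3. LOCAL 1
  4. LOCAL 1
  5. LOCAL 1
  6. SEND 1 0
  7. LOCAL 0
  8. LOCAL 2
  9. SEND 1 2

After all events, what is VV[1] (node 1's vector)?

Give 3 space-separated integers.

Answer: 0 5 0

Derivation:
Initial: VV[0]=[0, 0, 0]
Initial: VV[1]=[0, 0, 0]
Initial: VV[2]=[0, 0, 0]
Event 1: SEND 2->0: VV[2][2]++ -> VV[2]=[0, 0, 1], msg_vec=[0, 0, 1]; VV[0]=max(VV[0],msg_vec) then VV[0][0]++ -> VV[0]=[1, 0, 1]
Event 2: SEND 0->2: VV[0][0]++ -> VV[0]=[2, 0, 1], msg_vec=[2, 0, 1]; VV[2]=max(VV[2],msg_vec) then VV[2][2]++ -> VV[2]=[2, 0, 2]
Event 3: LOCAL 1: VV[1][1]++ -> VV[1]=[0, 1, 0]
Event 4: LOCAL 1: VV[1][1]++ -> VV[1]=[0, 2, 0]
Event 5: LOCAL 1: VV[1][1]++ -> VV[1]=[0, 3, 0]
Event 6: SEND 1->0: VV[1][1]++ -> VV[1]=[0, 4, 0], msg_vec=[0, 4, 0]; VV[0]=max(VV[0],msg_vec) then VV[0][0]++ -> VV[0]=[3, 4, 1]
Event 7: LOCAL 0: VV[0][0]++ -> VV[0]=[4, 4, 1]
Event 8: LOCAL 2: VV[2][2]++ -> VV[2]=[2, 0, 3]
Event 9: SEND 1->2: VV[1][1]++ -> VV[1]=[0, 5, 0], msg_vec=[0, 5, 0]; VV[2]=max(VV[2],msg_vec) then VV[2][2]++ -> VV[2]=[2, 5, 4]
Final vectors: VV[0]=[4, 4, 1]; VV[1]=[0, 5, 0]; VV[2]=[2, 5, 4]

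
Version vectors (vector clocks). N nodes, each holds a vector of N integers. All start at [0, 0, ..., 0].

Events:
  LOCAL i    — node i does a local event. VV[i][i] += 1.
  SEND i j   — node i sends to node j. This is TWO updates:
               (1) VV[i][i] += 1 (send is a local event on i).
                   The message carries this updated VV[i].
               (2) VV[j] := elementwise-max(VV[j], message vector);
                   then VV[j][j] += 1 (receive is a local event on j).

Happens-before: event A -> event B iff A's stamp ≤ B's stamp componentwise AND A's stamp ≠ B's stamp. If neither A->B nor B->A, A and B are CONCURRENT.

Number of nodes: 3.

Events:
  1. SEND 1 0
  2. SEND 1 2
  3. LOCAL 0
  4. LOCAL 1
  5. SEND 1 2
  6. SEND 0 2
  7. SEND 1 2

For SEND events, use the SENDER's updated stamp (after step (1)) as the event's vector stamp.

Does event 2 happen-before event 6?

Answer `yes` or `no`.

Initial: VV[0]=[0, 0, 0]
Initial: VV[1]=[0, 0, 0]
Initial: VV[2]=[0, 0, 0]
Event 1: SEND 1->0: VV[1][1]++ -> VV[1]=[0, 1, 0], msg_vec=[0, 1, 0]; VV[0]=max(VV[0],msg_vec) then VV[0][0]++ -> VV[0]=[1, 1, 0]
Event 2: SEND 1->2: VV[1][1]++ -> VV[1]=[0, 2, 0], msg_vec=[0, 2, 0]; VV[2]=max(VV[2],msg_vec) then VV[2][2]++ -> VV[2]=[0, 2, 1]
Event 3: LOCAL 0: VV[0][0]++ -> VV[0]=[2, 1, 0]
Event 4: LOCAL 1: VV[1][1]++ -> VV[1]=[0, 3, 0]
Event 5: SEND 1->2: VV[1][1]++ -> VV[1]=[0, 4, 0], msg_vec=[0, 4, 0]; VV[2]=max(VV[2],msg_vec) then VV[2][2]++ -> VV[2]=[0, 4, 2]
Event 6: SEND 0->2: VV[0][0]++ -> VV[0]=[3, 1, 0], msg_vec=[3, 1, 0]; VV[2]=max(VV[2],msg_vec) then VV[2][2]++ -> VV[2]=[3, 4, 3]
Event 7: SEND 1->2: VV[1][1]++ -> VV[1]=[0, 5, 0], msg_vec=[0, 5, 0]; VV[2]=max(VV[2],msg_vec) then VV[2][2]++ -> VV[2]=[3, 5, 4]
Event 2 stamp: [0, 2, 0]
Event 6 stamp: [3, 1, 0]
[0, 2, 0] <= [3, 1, 0]? False. Equal? False. Happens-before: False

Answer: no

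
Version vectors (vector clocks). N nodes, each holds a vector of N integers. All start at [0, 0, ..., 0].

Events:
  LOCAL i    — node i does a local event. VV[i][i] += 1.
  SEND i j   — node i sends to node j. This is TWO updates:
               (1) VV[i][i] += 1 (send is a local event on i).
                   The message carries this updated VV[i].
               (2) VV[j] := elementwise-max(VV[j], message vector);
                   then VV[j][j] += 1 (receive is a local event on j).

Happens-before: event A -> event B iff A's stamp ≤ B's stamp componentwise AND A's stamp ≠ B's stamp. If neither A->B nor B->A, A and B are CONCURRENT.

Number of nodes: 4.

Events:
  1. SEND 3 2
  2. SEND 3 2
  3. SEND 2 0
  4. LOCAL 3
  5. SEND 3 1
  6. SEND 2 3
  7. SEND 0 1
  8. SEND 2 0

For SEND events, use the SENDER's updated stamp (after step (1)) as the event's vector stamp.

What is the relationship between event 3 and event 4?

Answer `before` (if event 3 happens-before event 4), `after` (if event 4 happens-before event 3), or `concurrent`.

Initial: VV[0]=[0, 0, 0, 0]
Initial: VV[1]=[0, 0, 0, 0]
Initial: VV[2]=[0, 0, 0, 0]
Initial: VV[3]=[0, 0, 0, 0]
Event 1: SEND 3->2: VV[3][3]++ -> VV[3]=[0, 0, 0, 1], msg_vec=[0, 0, 0, 1]; VV[2]=max(VV[2],msg_vec) then VV[2][2]++ -> VV[2]=[0, 0, 1, 1]
Event 2: SEND 3->2: VV[3][3]++ -> VV[3]=[0, 0, 0, 2], msg_vec=[0, 0, 0, 2]; VV[2]=max(VV[2],msg_vec) then VV[2][2]++ -> VV[2]=[0, 0, 2, 2]
Event 3: SEND 2->0: VV[2][2]++ -> VV[2]=[0, 0, 3, 2], msg_vec=[0, 0, 3, 2]; VV[0]=max(VV[0],msg_vec) then VV[0][0]++ -> VV[0]=[1, 0, 3, 2]
Event 4: LOCAL 3: VV[3][3]++ -> VV[3]=[0, 0, 0, 3]
Event 5: SEND 3->1: VV[3][3]++ -> VV[3]=[0, 0, 0, 4], msg_vec=[0, 0, 0, 4]; VV[1]=max(VV[1],msg_vec) then VV[1][1]++ -> VV[1]=[0, 1, 0, 4]
Event 6: SEND 2->3: VV[2][2]++ -> VV[2]=[0, 0, 4, 2], msg_vec=[0, 0, 4, 2]; VV[3]=max(VV[3],msg_vec) then VV[3][3]++ -> VV[3]=[0, 0, 4, 5]
Event 7: SEND 0->1: VV[0][0]++ -> VV[0]=[2, 0, 3, 2], msg_vec=[2, 0, 3, 2]; VV[1]=max(VV[1],msg_vec) then VV[1][1]++ -> VV[1]=[2, 2, 3, 4]
Event 8: SEND 2->0: VV[2][2]++ -> VV[2]=[0, 0, 5, 2], msg_vec=[0, 0, 5, 2]; VV[0]=max(VV[0],msg_vec) then VV[0][0]++ -> VV[0]=[3, 0, 5, 2]
Event 3 stamp: [0, 0, 3, 2]
Event 4 stamp: [0, 0, 0, 3]
[0, 0, 3, 2] <= [0, 0, 0, 3]? False
[0, 0, 0, 3] <= [0, 0, 3, 2]? False
Relation: concurrent

Answer: concurrent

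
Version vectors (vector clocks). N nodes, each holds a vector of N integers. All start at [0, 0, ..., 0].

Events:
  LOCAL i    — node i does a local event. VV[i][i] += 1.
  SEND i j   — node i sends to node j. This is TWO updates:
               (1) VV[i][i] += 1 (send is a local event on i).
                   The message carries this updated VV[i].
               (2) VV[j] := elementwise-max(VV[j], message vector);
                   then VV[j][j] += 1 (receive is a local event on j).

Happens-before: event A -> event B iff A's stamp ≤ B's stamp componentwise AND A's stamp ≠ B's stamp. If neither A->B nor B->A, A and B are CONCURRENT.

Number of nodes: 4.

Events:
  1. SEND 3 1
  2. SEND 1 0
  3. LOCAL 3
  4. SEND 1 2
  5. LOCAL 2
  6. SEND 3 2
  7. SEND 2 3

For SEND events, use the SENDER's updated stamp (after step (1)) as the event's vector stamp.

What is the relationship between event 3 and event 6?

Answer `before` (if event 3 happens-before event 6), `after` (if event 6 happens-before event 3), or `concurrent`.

Initial: VV[0]=[0, 0, 0, 0]
Initial: VV[1]=[0, 0, 0, 0]
Initial: VV[2]=[0, 0, 0, 0]
Initial: VV[3]=[0, 0, 0, 0]
Event 1: SEND 3->1: VV[3][3]++ -> VV[3]=[0, 0, 0, 1], msg_vec=[0, 0, 0, 1]; VV[1]=max(VV[1],msg_vec) then VV[1][1]++ -> VV[1]=[0, 1, 0, 1]
Event 2: SEND 1->0: VV[1][1]++ -> VV[1]=[0, 2, 0, 1], msg_vec=[0, 2, 0, 1]; VV[0]=max(VV[0],msg_vec) then VV[0][0]++ -> VV[0]=[1, 2, 0, 1]
Event 3: LOCAL 3: VV[3][3]++ -> VV[3]=[0, 0, 0, 2]
Event 4: SEND 1->2: VV[1][1]++ -> VV[1]=[0, 3, 0, 1], msg_vec=[0, 3, 0, 1]; VV[2]=max(VV[2],msg_vec) then VV[2][2]++ -> VV[2]=[0, 3, 1, 1]
Event 5: LOCAL 2: VV[2][2]++ -> VV[2]=[0, 3, 2, 1]
Event 6: SEND 3->2: VV[3][3]++ -> VV[3]=[0, 0, 0, 3], msg_vec=[0, 0, 0, 3]; VV[2]=max(VV[2],msg_vec) then VV[2][2]++ -> VV[2]=[0, 3, 3, 3]
Event 7: SEND 2->3: VV[2][2]++ -> VV[2]=[0, 3, 4, 3], msg_vec=[0, 3, 4, 3]; VV[3]=max(VV[3],msg_vec) then VV[3][3]++ -> VV[3]=[0, 3, 4, 4]
Event 3 stamp: [0, 0, 0, 2]
Event 6 stamp: [0, 0, 0, 3]
[0, 0, 0, 2] <= [0, 0, 0, 3]? True
[0, 0, 0, 3] <= [0, 0, 0, 2]? False
Relation: before

Answer: before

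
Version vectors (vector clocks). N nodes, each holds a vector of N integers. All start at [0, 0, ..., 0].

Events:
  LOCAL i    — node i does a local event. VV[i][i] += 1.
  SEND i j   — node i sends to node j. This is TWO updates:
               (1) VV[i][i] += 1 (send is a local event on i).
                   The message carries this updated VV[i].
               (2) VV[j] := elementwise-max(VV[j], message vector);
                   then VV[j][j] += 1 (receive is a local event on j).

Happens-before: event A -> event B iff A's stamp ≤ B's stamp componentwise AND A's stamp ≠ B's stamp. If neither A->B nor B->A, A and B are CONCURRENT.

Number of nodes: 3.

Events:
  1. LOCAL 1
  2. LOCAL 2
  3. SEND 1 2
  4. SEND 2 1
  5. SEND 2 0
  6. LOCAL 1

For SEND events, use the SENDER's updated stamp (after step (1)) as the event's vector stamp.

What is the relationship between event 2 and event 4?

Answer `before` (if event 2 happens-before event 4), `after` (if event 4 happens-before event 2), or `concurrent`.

Answer: before

Derivation:
Initial: VV[0]=[0, 0, 0]
Initial: VV[1]=[0, 0, 0]
Initial: VV[2]=[0, 0, 0]
Event 1: LOCAL 1: VV[1][1]++ -> VV[1]=[0, 1, 0]
Event 2: LOCAL 2: VV[2][2]++ -> VV[2]=[0, 0, 1]
Event 3: SEND 1->2: VV[1][1]++ -> VV[1]=[0, 2, 0], msg_vec=[0, 2, 0]; VV[2]=max(VV[2],msg_vec) then VV[2][2]++ -> VV[2]=[0, 2, 2]
Event 4: SEND 2->1: VV[2][2]++ -> VV[2]=[0, 2, 3], msg_vec=[0, 2, 3]; VV[1]=max(VV[1],msg_vec) then VV[1][1]++ -> VV[1]=[0, 3, 3]
Event 5: SEND 2->0: VV[2][2]++ -> VV[2]=[0, 2, 4], msg_vec=[0, 2, 4]; VV[0]=max(VV[0],msg_vec) then VV[0][0]++ -> VV[0]=[1, 2, 4]
Event 6: LOCAL 1: VV[1][1]++ -> VV[1]=[0, 4, 3]
Event 2 stamp: [0, 0, 1]
Event 4 stamp: [0, 2, 3]
[0, 0, 1] <= [0, 2, 3]? True
[0, 2, 3] <= [0, 0, 1]? False
Relation: before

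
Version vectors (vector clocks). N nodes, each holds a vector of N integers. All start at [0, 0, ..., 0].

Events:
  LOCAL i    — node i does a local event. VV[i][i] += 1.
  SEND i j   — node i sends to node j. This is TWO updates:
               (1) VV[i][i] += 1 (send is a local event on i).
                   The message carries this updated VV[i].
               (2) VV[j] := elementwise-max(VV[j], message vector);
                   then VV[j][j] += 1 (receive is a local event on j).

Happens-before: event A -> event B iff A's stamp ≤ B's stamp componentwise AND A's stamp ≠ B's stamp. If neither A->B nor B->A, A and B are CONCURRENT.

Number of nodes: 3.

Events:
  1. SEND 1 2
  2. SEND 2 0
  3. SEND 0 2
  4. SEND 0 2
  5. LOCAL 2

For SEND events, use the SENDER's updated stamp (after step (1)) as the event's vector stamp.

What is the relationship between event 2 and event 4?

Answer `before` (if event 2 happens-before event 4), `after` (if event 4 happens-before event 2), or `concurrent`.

Answer: before

Derivation:
Initial: VV[0]=[0, 0, 0]
Initial: VV[1]=[0, 0, 0]
Initial: VV[2]=[0, 0, 0]
Event 1: SEND 1->2: VV[1][1]++ -> VV[1]=[0, 1, 0], msg_vec=[0, 1, 0]; VV[2]=max(VV[2],msg_vec) then VV[2][2]++ -> VV[2]=[0, 1, 1]
Event 2: SEND 2->0: VV[2][2]++ -> VV[2]=[0, 1, 2], msg_vec=[0, 1, 2]; VV[0]=max(VV[0],msg_vec) then VV[0][0]++ -> VV[0]=[1, 1, 2]
Event 3: SEND 0->2: VV[0][0]++ -> VV[0]=[2, 1, 2], msg_vec=[2, 1, 2]; VV[2]=max(VV[2],msg_vec) then VV[2][2]++ -> VV[2]=[2, 1, 3]
Event 4: SEND 0->2: VV[0][0]++ -> VV[0]=[3, 1, 2], msg_vec=[3, 1, 2]; VV[2]=max(VV[2],msg_vec) then VV[2][2]++ -> VV[2]=[3, 1, 4]
Event 5: LOCAL 2: VV[2][2]++ -> VV[2]=[3, 1, 5]
Event 2 stamp: [0, 1, 2]
Event 4 stamp: [3, 1, 2]
[0, 1, 2] <= [3, 1, 2]? True
[3, 1, 2] <= [0, 1, 2]? False
Relation: before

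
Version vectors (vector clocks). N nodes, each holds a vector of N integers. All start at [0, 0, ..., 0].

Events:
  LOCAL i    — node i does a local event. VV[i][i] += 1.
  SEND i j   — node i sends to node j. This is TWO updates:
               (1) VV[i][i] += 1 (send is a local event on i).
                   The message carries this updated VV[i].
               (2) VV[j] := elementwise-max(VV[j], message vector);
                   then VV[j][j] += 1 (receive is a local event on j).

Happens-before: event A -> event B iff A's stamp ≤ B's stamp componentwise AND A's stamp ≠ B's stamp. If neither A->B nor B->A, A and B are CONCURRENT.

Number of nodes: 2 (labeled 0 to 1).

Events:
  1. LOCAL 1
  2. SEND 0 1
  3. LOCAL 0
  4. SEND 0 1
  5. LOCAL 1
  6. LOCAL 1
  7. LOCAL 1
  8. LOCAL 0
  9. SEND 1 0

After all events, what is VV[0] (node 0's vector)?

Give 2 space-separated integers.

Answer: 5 7

Derivation:
Initial: VV[0]=[0, 0]
Initial: VV[1]=[0, 0]
Event 1: LOCAL 1: VV[1][1]++ -> VV[1]=[0, 1]
Event 2: SEND 0->1: VV[0][0]++ -> VV[0]=[1, 0], msg_vec=[1, 0]; VV[1]=max(VV[1],msg_vec) then VV[1][1]++ -> VV[1]=[1, 2]
Event 3: LOCAL 0: VV[0][0]++ -> VV[0]=[2, 0]
Event 4: SEND 0->1: VV[0][0]++ -> VV[0]=[3, 0], msg_vec=[3, 0]; VV[1]=max(VV[1],msg_vec) then VV[1][1]++ -> VV[1]=[3, 3]
Event 5: LOCAL 1: VV[1][1]++ -> VV[1]=[3, 4]
Event 6: LOCAL 1: VV[1][1]++ -> VV[1]=[3, 5]
Event 7: LOCAL 1: VV[1][1]++ -> VV[1]=[3, 6]
Event 8: LOCAL 0: VV[0][0]++ -> VV[0]=[4, 0]
Event 9: SEND 1->0: VV[1][1]++ -> VV[1]=[3, 7], msg_vec=[3, 7]; VV[0]=max(VV[0],msg_vec) then VV[0][0]++ -> VV[0]=[5, 7]
Final vectors: VV[0]=[5, 7]; VV[1]=[3, 7]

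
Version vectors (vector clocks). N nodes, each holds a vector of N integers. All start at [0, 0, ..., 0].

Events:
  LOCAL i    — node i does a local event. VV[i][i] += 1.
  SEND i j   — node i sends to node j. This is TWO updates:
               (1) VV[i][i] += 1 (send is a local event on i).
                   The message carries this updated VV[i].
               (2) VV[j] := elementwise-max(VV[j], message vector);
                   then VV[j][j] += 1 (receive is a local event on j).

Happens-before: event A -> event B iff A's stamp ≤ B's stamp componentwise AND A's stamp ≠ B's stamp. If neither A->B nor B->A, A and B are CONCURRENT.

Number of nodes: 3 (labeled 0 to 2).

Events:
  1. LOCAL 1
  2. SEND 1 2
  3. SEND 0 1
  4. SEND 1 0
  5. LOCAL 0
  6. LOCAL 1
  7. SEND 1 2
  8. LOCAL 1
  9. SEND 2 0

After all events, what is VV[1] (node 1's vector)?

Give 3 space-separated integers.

Initial: VV[0]=[0, 0, 0]
Initial: VV[1]=[0, 0, 0]
Initial: VV[2]=[0, 0, 0]
Event 1: LOCAL 1: VV[1][1]++ -> VV[1]=[0, 1, 0]
Event 2: SEND 1->2: VV[1][1]++ -> VV[1]=[0, 2, 0], msg_vec=[0, 2, 0]; VV[2]=max(VV[2],msg_vec) then VV[2][2]++ -> VV[2]=[0, 2, 1]
Event 3: SEND 0->1: VV[0][0]++ -> VV[0]=[1, 0, 0], msg_vec=[1, 0, 0]; VV[1]=max(VV[1],msg_vec) then VV[1][1]++ -> VV[1]=[1, 3, 0]
Event 4: SEND 1->0: VV[1][1]++ -> VV[1]=[1, 4, 0], msg_vec=[1, 4, 0]; VV[0]=max(VV[0],msg_vec) then VV[0][0]++ -> VV[0]=[2, 4, 0]
Event 5: LOCAL 0: VV[0][0]++ -> VV[0]=[3, 4, 0]
Event 6: LOCAL 1: VV[1][1]++ -> VV[1]=[1, 5, 0]
Event 7: SEND 1->2: VV[1][1]++ -> VV[1]=[1, 6, 0], msg_vec=[1, 6, 0]; VV[2]=max(VV[2],msg_vec) then VV[2][2]++ -> VV[2]=[1, 6, 2]
Event 8: LOCAL 1: VV[1][1]++ -> VV[1]=[1, 7, 0]
Event 9: SEND 2->0: VV[2][2]++ -> VV[2]=[1, 6, 3], msg_vec=[1, 6, 3]; VV[0]=max(VV[0],msg_vec) then VV[0][0]++ -> VV[0]=[4, 6, 3]
Final vectors: VV[0]=[4, 6, 3]; VV[1]=[1, 7, 0]; VV[2]=[1, 6, 3]

Answer: 1 7 0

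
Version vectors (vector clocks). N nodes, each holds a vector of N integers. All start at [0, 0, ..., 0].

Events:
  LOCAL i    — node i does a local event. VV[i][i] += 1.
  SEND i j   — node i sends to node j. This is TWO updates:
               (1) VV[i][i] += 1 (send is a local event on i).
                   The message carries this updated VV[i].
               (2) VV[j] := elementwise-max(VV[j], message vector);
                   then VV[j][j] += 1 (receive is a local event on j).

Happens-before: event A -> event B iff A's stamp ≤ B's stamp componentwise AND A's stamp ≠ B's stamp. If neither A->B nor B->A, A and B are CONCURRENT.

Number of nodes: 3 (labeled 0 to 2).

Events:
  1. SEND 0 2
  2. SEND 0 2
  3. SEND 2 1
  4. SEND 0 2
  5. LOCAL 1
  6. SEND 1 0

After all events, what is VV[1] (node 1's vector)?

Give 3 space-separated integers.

Answer: 2 3 3

Derivation:
Initial: VV[0]=[0, 0, 0]
Initial: VV[1]=[0, 0, 0]
Initial: VV[2]=[0, 0, 0]
Event 1: SEND 0->2: VV[0][0]++ -> VV[0]=[1, 0, 0], msg_vec=[1, 0, 0]; VV[2]=max(VV[2],msg_vec) then VV[2][2]++ -> VV[2]=[1, 0, 1]
Event 2: SEND 0->2: VV[0][0]++ -> VV[0]=[2, 0, 0], msg_vec=[2, 0, 0]; VV[2]=max(VV[2],msg_vec) then VV[2][2]++ -> VV[2]=[2, 0, 2]
Event 3: SEND 2->1: VV[2][2]++ -> VV[2]=[2, 0, 3], msg_vec=[2, 0, 3]; VV[1]=max(VV[1],msg_vec) then VV[1][1]++ -> VV[1]=[2, 1, 3]
Event 4: SEND 0->2: VV[0][0]++ -> VV[0]=[3, 0, 0], msg_vec=[3, 0, 0]; VV[2]=max(VV[2],msg_vec) then VV[2][2]++ -> VV[2]=[3, 0, 4]
Event 5: LOCAL 1: VV[1][1]++ -> VV[1]=[2, 2, 3]
Event 6: SEND 1->0: VV[1][1]++ -> VV[1]=[2, 3, 3], msg_vec=[2, 3, 3]; VV[0]=max(VV[0],msg_vec) then VV[0][0]++ -> VV[0]=[4, 3, 3]
Final vectors: VV[0]=[4, 3, 3]; VV[1]=[2, 3, 3]; VV[2]=[3, 0, 4]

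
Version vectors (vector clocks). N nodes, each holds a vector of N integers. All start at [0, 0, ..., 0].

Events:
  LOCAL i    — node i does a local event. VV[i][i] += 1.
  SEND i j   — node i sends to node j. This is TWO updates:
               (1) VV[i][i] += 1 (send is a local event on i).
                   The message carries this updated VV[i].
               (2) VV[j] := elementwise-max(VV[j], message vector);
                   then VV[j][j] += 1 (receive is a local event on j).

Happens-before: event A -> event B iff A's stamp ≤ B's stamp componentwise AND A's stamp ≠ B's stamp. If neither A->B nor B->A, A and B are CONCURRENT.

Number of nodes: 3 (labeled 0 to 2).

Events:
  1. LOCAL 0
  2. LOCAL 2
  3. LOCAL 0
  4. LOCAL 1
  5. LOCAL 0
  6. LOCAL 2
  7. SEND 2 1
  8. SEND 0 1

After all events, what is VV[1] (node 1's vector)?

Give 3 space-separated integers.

Initial: VV[0]=[0, 0, 0]
Initial: VV[1]=[0, 0, 0]
Initial: VV[2]=[0, 0, 0]
Event 1: LOCAL 0: VV[0][0]++ -> VV[0]=[1, 0, 0]
Event 2: LOCAL 2: VV[2][2]++ -> VV[2]=[0, 0, 1]
Event 3: LOCAL 0: VV[0][0]++ -> VV[0]=[2, 0, 0]
Event 4: LOCAL 1: VV[1][1]++ -> VV[1]=[0, 1, 0]
Event 5: LOCAL 0: VV[0][0]++ -> VV[0]=[3, 0, 0]
Event 6: LOCAL 2: VV[2][2]++ -> VV[2]=[0, 0, 2]
Event 7: SEND 2->1: VV[2][2]++ -> VV[2]=[0, 0, 3], msg_vec=[0, 0, 3]; VV[1]=max(VV[1],msg_vec) then VV[1][1]++ -> VV[1]=[0, 2, 3]
Event 8: SEND 0->1: VV[0][0]++ -> VV[0]=[4, 0, 0], msg_vec=[4, 0, 0]; VV[1]=max(VV[1],msg_vec) then VV[1][1]++ -> VV[1]=[4, 3, 3]
Final vectors: VV[0]=[4, 0, 0]; VV[1]=[4, 3, 3]; VV[2]=[0, 0, 3]

Answer: 4 3 3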